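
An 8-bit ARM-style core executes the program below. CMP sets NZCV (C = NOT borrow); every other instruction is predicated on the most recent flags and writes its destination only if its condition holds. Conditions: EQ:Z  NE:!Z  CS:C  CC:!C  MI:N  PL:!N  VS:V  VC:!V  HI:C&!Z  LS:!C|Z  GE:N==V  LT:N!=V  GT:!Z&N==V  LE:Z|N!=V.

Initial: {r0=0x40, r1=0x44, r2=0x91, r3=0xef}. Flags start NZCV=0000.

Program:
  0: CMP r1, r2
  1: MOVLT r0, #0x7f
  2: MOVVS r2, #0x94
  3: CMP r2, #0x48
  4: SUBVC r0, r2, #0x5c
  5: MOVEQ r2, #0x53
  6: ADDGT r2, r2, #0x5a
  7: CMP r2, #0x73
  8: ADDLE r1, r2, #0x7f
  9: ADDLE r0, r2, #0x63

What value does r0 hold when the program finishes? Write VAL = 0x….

0: ✓ CMP  NZCV=1001
1: · MOVLT
2: ✓ MOVVS  r2←0x94
3: ✓ CMP  NZCV=0011
4: · SUBVC
5: · MOVEQ
6: · ADDGT
7: ✓ CMP  NZCV=0011
8: ✓ ADDLE  r1←0x13
9: ✓ ADDLE  r0←0xf7

VAL = 0xf7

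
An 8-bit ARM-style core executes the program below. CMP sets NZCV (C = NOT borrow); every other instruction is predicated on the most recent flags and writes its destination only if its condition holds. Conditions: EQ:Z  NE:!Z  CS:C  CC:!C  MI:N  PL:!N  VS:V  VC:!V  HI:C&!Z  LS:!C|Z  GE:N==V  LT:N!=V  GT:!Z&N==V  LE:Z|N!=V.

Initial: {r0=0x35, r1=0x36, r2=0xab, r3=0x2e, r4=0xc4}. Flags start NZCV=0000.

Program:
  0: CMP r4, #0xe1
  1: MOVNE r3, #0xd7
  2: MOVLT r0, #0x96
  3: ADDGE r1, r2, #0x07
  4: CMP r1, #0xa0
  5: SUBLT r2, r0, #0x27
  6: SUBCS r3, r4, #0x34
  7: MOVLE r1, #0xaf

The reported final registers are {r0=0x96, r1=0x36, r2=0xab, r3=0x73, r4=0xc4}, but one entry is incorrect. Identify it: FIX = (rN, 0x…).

0: ✓ CMP  NZCV=1000
1: ✓ MOVNE  r3←0xd7
2: ✓ MOVLT  r0←0x96
3: · ADDGE
4: ✓ CMP  NZCV=1001
5: · SUBLT
6: · SUBCS
7: · MOVLE

FIX = (r3, 0xd7)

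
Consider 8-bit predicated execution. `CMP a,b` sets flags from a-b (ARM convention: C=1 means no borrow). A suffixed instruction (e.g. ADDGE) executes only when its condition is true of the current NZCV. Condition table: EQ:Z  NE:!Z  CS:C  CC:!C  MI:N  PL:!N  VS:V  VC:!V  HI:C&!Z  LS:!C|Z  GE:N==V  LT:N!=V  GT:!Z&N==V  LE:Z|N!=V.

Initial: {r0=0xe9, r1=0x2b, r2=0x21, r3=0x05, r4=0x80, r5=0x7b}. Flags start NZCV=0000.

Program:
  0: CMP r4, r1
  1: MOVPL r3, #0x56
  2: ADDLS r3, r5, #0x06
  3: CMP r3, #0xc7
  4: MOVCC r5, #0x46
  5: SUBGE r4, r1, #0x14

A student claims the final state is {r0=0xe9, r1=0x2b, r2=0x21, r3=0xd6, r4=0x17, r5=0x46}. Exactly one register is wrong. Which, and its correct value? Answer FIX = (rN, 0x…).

0: ✓ CMP  NZCV=0011
1: ✓ MOVPL  r3←0x56
2: · ADDLS
3: ✓ CMP  NZCV=1001
4: ✓ MOVCC  r5←0x46
5: ✓ SUBGE  r4←0x17

FIX = (r3, 0x56)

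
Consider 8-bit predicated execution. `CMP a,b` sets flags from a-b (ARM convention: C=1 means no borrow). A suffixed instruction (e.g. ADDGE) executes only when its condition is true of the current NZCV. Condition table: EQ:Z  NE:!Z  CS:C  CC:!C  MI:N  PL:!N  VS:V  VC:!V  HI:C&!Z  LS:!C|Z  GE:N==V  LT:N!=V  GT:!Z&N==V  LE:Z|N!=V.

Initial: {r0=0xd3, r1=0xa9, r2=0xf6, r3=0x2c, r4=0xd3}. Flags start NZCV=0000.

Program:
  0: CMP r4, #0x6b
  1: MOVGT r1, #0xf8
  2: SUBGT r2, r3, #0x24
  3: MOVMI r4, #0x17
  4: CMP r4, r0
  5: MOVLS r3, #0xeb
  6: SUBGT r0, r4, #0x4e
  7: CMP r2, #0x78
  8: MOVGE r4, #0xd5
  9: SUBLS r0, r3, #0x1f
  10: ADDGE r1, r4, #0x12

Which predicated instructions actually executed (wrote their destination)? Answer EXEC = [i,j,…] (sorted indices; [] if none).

0: ✓ CMP  NZCV=0011
1: · MOVGT
2: · SUBGT
3: · MOVMI
4: ✓ CMP  NZCV=0110
5: ✓ MOVLS  r3←0xeb
6: · SUBGT
7: ✓ CMP  NZCV=0011
8: · MOVGE
9: · SUBLS
10: · ADDGE

EXEC = [5]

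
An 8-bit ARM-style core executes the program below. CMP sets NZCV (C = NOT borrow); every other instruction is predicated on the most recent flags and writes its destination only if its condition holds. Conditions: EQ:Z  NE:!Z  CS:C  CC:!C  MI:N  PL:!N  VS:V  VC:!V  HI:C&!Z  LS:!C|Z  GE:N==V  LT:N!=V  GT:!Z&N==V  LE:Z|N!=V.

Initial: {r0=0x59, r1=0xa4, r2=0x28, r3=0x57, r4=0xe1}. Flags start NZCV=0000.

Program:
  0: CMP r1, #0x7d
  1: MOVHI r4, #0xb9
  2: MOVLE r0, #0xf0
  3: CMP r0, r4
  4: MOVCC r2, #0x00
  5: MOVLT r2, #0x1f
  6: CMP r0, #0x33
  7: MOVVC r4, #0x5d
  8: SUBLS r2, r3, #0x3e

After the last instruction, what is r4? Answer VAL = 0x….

[0] flags=0011 → (cmp)
[1] flags=0011 HI?T → r4=0xb9
[2] flags=0011 LE?T → r0=0xf0
[3] flags=0010 → (cmp)
[4] flags=0010 CC?F → skip
[5] flags=0010 LT?F → skip
[6] flags=1010 → (cmp)
[7] flags=1010 VC?T → r4=0x5d
[8] flags=1010 LS?F → skip

VAL = 0x5d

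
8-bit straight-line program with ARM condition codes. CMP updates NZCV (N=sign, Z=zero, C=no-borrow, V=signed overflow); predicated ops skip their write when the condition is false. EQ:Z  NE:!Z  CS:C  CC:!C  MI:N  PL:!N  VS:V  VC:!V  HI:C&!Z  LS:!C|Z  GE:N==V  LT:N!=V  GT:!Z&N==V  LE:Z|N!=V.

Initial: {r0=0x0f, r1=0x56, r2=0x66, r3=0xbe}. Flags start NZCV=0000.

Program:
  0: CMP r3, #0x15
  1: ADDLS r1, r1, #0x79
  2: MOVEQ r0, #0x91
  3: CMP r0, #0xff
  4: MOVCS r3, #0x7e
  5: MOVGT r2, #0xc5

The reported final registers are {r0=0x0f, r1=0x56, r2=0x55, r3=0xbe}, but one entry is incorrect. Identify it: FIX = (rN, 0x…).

[0] flags=1010 → (cmp)
[1] flags=1010 LS?F → skip
[2] flags=1010 EQ?F → skip
[3] flags=0000 → (cmp)
[4] flags=0000 CS?F → skip
[5] flags=0000 GT?T → r2=0xc5

FIX = (r2, 0xc5)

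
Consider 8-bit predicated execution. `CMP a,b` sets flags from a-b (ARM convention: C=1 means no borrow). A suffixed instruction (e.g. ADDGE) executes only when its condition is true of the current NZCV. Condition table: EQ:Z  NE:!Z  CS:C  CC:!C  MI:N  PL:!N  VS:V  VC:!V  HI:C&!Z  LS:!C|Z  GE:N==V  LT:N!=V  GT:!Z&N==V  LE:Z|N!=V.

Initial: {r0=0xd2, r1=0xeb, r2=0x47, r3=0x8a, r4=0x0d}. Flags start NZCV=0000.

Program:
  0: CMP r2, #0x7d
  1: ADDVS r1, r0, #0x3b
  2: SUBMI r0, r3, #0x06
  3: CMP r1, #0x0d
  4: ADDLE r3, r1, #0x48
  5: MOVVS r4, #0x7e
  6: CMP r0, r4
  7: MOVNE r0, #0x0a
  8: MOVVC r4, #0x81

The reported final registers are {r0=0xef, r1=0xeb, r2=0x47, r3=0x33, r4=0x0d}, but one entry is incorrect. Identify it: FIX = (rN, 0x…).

FIX = (r0, 0x0a)

[0] flags=1000 → (cmp)
[1] flags=1000 VS?F → skip
[2] flags=1000 MI?T → r0=0x84
[3] flags=1010 → (cmp)
[4] flags=1010 LE?T → r3=0x33
[5] flags=1010 VS?F → skip
[6] flags=0011 → (cmp)
[7] flags=0011 NE?T → r0=0x0a
[8] flags=0011 VC?F → skip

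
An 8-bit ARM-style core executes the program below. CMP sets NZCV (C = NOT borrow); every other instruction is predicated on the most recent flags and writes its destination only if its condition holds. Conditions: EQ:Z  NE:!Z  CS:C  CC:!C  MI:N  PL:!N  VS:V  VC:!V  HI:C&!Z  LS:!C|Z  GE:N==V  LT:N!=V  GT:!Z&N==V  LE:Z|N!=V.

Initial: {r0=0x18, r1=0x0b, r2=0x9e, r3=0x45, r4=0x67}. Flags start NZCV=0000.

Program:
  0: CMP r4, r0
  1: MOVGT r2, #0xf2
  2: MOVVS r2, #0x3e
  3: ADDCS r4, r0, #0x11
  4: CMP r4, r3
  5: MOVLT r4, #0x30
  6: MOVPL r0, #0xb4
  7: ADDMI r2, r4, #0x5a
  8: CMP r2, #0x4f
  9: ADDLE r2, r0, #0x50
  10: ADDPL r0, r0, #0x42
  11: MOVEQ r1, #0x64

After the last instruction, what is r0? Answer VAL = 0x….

VAL = 0x5a

0: ✓ CMP  NZCV=0010
1: ✓ MOVGT  r2←0xf2
2: · MOVVS
3: ✓ ADDCS  r4←0x29
4: ✓ CMP  NZCV=1000
5: ✓ MOVLT  r4←0x30
6: · MOVPL
7: ✓ ADDMI  r2←0x8a
8: ✓ CMP  NZCV=0011
9: ✓ ADDLE  r2←0x68
10: ✓ ADDPL  r0←0x5a
11: · MOVEQ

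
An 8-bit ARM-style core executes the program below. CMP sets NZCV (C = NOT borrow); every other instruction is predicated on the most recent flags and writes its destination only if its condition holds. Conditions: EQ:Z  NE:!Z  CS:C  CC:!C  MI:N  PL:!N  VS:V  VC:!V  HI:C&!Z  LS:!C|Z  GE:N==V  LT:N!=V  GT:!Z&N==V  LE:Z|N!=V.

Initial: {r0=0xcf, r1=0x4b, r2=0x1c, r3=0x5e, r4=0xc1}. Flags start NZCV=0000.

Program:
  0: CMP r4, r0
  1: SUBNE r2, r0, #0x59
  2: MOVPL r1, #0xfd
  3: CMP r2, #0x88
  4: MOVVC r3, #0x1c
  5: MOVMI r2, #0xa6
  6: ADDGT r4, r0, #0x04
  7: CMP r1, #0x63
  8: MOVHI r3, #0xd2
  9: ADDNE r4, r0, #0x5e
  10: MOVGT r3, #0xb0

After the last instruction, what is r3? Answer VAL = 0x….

VAL = 0x5e

0: ✓ CMP  NZCV=1000
1: ✓ SUBNE  r2←0x76
2: · MOVPL
3: ✓ CMP  NZCV=1001
4: · MOVVC
5: ✓ MOVMI  r2←0xa6
6: ✓ ADDGT  r4←0xd3
7: ✓ CMP  NZCV=1000
8: · MOVHI
9: ✓ ADDNE  r4←0x2d
10: · MOVGT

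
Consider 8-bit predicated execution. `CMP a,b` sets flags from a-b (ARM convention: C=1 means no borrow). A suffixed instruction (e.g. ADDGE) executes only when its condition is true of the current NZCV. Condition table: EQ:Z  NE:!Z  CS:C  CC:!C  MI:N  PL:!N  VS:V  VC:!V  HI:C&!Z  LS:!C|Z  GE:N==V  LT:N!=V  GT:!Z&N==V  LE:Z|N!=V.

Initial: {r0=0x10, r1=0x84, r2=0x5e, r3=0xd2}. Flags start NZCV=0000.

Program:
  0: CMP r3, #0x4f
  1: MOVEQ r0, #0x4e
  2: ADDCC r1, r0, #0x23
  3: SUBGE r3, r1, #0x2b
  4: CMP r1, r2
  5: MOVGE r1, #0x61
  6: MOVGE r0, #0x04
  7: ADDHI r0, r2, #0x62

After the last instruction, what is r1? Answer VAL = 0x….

[0] flags=1010 → (cmp)
[1] flags=1010 EQ?F → skip
[2] flags=1010 CC?F → skip
[3] flags=1010 GE?F → skip
[4] flags=0011 → (cmp)
[5] flags=0011 GE?F → skip
[6] flags=0011 GE?F → skip
[7] flags=0011 HI?T → r0=0xc0

VAL = 0x84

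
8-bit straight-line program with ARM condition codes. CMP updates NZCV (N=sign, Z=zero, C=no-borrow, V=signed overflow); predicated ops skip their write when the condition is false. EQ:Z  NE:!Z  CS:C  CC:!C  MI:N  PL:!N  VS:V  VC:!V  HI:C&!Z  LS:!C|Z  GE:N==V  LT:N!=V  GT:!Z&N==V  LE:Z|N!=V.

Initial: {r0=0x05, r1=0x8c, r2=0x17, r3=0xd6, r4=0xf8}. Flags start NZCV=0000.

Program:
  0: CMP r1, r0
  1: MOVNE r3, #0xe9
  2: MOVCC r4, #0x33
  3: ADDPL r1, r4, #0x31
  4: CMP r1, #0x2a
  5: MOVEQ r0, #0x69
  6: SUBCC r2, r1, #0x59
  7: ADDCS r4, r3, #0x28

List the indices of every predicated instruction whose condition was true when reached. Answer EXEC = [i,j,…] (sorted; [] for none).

0: ✓ CMP  NZCV=1010
1: ✓ MOVNE  r3←0xe9
2: · MOVCC
3: · ADDPL
4: ✓ CMP  NZCV=0011
5: · MOVEQ
6: · SUBCC
7: ✓ ADDCS  r4←0x11

EXEC = [1,7]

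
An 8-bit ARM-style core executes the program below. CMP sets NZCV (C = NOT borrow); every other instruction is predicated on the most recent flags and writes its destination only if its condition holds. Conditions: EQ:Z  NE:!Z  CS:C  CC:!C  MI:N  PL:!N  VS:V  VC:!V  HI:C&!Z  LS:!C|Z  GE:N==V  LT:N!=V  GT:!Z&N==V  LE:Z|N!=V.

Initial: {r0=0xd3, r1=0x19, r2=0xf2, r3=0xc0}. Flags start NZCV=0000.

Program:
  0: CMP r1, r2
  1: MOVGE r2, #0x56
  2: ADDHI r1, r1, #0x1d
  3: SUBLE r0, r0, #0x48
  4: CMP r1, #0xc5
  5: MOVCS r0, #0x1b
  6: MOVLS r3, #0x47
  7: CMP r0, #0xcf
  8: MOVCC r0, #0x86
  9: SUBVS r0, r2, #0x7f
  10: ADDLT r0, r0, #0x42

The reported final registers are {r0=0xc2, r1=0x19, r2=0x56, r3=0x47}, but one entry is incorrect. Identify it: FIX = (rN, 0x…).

0: ✓ CMP  NZCV=0000
1: ✓ MOVGE  r2←0x56
2: · ADDHI
3: · SUBLE
4: ✓ CMP  NZCV=0000
5: · MOVCS
6: ✓ MOVLS  r3←0x47
7: ✓ CMP  NZCV=0010
8: · MOVCC
9: · SUBVS
10: · ADDLT

FIX = (r0, 0xd3)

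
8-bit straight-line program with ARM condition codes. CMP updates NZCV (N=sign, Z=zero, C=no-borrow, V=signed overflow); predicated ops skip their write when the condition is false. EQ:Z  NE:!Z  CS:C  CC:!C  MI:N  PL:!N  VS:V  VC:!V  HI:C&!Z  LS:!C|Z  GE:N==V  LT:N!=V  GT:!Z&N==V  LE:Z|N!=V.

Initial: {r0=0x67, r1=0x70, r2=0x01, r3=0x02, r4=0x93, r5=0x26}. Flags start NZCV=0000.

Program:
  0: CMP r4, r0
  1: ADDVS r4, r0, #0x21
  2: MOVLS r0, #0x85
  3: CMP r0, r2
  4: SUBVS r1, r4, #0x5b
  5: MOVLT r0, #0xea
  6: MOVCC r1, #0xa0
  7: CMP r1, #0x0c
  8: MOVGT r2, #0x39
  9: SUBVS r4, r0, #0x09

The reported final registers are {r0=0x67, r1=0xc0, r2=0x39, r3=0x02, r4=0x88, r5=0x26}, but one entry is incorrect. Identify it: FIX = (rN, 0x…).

FIX = (r1, 0x70)

0: ✓ CMP  NZCV=0011
1: ✓ ADDVS  r4←0x88
2: · MOVLS
3: ✓ CMP  NZCV=0010
4: · SUBVS
5: · MOVLT
6: · MOVCC
7: ✓ CMP  NZCV=0010
8: ✓ MOVGT  r2←0x39
9: · SUBVS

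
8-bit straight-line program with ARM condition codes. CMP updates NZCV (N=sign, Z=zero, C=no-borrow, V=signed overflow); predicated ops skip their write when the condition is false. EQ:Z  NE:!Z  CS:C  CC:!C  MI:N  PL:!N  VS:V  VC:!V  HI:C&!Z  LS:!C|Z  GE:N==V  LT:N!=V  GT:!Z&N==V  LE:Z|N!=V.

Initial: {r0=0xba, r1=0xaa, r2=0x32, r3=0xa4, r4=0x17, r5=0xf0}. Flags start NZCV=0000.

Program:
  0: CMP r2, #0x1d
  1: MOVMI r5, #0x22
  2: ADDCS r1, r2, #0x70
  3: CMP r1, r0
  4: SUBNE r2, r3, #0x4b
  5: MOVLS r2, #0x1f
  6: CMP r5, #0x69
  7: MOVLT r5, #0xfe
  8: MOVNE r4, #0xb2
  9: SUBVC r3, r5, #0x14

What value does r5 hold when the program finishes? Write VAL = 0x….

[0] flags=0010 → (cmp)
[1] flags=0010 MI?F → skip
[2] flags=0010 CS?T → r1=0xa2
[3] flags=1000 → (cmp)
[4] flags=1000 NE?T → r2=0x59
[5] flags=1000 LS?T → r2=0x1f
[6] flags=1010 → (cmp)
[7] flags=1010 LT?T → r5=0xfe
[8] flags=1010 NE?T → r4=0xb2
[9] flags=1010 VC?T → r3=0xea

VAL = 0xfe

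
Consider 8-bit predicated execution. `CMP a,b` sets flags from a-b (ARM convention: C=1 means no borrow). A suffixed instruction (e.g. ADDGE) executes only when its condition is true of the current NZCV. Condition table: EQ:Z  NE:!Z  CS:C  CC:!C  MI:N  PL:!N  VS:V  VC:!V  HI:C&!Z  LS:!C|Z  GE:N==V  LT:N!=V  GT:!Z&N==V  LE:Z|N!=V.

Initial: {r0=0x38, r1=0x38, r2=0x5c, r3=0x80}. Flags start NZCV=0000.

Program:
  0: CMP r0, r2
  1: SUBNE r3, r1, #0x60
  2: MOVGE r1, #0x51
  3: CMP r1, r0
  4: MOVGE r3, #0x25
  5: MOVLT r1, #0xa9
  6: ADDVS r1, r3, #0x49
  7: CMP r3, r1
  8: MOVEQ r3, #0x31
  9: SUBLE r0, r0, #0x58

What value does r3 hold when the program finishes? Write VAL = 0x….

0: ✓ CMP  NZCV=1000
1: ✓ SUBNE  r3←0xd8
2: · MOVGE
3: ✓ CMP  NZCV=0110
4: ✓ MOVGE  r3←0x25
5: · MOVLT
6: · ADDVS
7: ✓ CMP  NZCV=1000
8: · MOVEQ
9: ✓ SUBLE  r0←0xe0

VAL = 0x25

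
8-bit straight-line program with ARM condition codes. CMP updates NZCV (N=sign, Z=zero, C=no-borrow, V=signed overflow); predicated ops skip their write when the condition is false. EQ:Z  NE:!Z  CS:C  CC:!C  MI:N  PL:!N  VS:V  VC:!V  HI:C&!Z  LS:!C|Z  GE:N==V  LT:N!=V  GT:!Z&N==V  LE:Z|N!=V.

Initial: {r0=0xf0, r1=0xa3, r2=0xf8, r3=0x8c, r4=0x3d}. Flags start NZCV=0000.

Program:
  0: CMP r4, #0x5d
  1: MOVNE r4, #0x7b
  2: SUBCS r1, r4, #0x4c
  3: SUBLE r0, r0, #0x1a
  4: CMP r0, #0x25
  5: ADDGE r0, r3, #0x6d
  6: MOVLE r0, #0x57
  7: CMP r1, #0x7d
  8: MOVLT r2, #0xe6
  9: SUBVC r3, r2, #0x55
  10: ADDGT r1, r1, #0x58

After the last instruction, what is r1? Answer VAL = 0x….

VAL = 0xa3

0: ✓ CMP  NZCV=1000
1: ✓ MOVNE  r4←0x7b
2: · SUBCS
3: ✓ SUBLE  r0←0xd6
4: ✓ CMP  NZCV=1010
5: · ADDGE
6: ✓ MOVLE  r0←0x57
7: ✓ CMP  NZCV=0011
8: ✓ MOVLT  r2←0xe6
9: · SUBVC
10: · ADDGT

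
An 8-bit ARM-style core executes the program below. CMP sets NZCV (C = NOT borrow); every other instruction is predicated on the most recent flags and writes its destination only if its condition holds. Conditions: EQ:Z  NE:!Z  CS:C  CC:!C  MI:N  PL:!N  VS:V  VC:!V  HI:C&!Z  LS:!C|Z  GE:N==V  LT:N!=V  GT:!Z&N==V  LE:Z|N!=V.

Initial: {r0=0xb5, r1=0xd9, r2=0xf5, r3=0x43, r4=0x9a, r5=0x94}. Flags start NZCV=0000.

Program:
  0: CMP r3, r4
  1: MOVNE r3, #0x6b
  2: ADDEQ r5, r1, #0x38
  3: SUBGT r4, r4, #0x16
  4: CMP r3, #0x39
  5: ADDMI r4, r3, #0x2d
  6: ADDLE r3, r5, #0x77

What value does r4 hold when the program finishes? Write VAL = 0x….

VAL = 0x84

0: ✓ CMP  NZCV=1001
1: ✓ MOVNE  r3←0x6b
2: · ADDEQ
3: ✓ SUBGT  r4←0x84
4: ✓ CMP  NZCV=0010
5: · ADDMI
6: · ADDLE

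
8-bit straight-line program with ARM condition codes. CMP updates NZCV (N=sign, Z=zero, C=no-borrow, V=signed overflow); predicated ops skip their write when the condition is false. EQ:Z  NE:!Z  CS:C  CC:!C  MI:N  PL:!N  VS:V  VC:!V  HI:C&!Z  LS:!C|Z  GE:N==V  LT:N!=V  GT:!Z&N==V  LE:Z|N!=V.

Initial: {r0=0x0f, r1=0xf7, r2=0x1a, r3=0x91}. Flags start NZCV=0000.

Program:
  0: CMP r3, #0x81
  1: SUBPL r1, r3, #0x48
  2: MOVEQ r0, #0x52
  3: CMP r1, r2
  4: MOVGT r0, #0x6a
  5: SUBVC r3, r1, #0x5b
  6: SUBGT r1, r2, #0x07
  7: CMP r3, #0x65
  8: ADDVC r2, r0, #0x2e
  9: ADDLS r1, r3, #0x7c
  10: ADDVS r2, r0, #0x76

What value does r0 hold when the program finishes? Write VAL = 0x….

VAL = 0x6a

[0] flags=0010 → (cmp)
[1] flags=0010 PL?T → r1=0x49
[2] flags=0010 EQ?F → skip
[3] flags=0010 → (cmp)
[4] flags=0010 GT?T → r0=0x6a
[5] flags=0010 VC?T → r3=0xee
[6] flags=0010 GT?T → r1=0x13
[7] flags=1010 → (cmp)
[8] flags=1010 VC?T → r2=0x98
[9] flags=1010 LS?F → skip
[10] flags=1010 VS?F → skip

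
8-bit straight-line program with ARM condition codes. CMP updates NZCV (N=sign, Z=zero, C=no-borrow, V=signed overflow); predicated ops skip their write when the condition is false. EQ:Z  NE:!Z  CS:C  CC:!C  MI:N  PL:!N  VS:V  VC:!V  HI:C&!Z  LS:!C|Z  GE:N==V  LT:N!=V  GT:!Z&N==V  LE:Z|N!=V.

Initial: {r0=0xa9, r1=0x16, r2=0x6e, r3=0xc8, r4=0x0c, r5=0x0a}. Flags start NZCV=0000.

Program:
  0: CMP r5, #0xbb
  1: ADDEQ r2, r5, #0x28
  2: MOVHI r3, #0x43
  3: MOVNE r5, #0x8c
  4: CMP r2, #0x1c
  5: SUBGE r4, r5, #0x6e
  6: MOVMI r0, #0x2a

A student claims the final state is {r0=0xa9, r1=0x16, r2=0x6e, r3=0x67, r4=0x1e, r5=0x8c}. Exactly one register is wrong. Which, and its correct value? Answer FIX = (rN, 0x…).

FIX = (r3, 0xc8)

0: ✓ CMP  NZCV=0000
1: · ADDEQ
2: · MOVHI
3: ✓ MOVNE  r5←0x8c
4: ✓ CMP  NZCV=0010
5: ✓ SUBGE  r4←0x1e
6: · MOVMI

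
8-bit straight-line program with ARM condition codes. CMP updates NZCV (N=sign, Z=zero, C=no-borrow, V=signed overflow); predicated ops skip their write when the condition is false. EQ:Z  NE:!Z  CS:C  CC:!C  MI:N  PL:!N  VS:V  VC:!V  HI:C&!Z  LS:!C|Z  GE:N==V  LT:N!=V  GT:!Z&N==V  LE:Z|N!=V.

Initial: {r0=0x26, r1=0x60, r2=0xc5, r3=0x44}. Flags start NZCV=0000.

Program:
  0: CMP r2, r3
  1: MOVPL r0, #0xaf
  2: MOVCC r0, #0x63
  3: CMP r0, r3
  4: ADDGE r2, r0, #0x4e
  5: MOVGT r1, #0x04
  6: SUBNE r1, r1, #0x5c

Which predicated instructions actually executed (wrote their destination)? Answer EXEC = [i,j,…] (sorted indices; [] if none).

0: ✓ CMP  NZCV=1010
1: · MOVPL
2: · MOVCC
3: ✓ CMP  NZCV=1000
4: · ADDGE
5: · MOVGT
6: ✓ SUBNE  r1←0x04

EXEC = [6]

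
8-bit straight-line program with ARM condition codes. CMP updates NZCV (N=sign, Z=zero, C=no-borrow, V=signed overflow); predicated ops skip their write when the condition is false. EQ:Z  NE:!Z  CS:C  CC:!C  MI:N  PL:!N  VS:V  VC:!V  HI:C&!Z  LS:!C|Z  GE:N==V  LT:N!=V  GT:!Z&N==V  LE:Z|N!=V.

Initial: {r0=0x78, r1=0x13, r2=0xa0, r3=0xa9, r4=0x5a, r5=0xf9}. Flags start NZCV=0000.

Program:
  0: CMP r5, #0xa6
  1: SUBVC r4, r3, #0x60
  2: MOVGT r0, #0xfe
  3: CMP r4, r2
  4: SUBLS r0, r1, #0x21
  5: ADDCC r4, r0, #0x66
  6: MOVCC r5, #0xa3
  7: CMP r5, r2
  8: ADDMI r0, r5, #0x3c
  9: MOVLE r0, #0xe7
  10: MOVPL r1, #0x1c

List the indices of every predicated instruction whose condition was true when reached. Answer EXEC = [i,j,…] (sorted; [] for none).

EXEC = [1,2,4,5,6,10]

[0] flags=0010 → (cmp)
[1] flags=0010 VC?T → r4=0x49
[2] flags=0010 GT?T → r0=0xfe
[3] flags=1001 → (cmp)
[4] flags=1001 LS?T → r0=0xf2
[5] flags=1001 CC?T → r4=0x58
[6] flags=1001 CC?T → r5=0xa3
[7] flags=0010 → (cmp)
[8] flags=0010 MI?F → skip
[9] flags=0010 LE?F → skip
[10] flags=0010 PL?T → r1=0x1c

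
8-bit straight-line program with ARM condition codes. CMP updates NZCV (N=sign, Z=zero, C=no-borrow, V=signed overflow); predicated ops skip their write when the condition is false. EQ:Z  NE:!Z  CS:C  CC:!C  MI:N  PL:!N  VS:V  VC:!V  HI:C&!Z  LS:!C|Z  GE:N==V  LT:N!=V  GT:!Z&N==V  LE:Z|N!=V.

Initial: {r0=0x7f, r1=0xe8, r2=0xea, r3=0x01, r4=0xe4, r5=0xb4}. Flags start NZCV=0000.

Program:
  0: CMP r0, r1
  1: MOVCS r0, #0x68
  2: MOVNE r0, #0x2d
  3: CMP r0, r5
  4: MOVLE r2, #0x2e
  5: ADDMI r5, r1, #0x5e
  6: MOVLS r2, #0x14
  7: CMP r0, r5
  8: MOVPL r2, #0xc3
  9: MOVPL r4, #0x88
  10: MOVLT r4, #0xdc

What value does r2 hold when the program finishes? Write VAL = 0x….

[0] flags=1001 → (cmp)
[1] flags=1001 CS?F → skip
[2] flags=1001 NE?T → r0=0x2d
[3] flags=0000 → (cmp)
[4] flags=0000 LE?F → skip
[5] flags=0000 MI?F → skip
[6] flags=0000 LS?T → r2=0x14
[7] flags=0000 → (cmp)
[8] flags=0000 PL?T → r2=0xc3
[9] flags=0000 PL?T → r4=0x88
[10] flags=0000 LT?F → skip

VAL = 0xc3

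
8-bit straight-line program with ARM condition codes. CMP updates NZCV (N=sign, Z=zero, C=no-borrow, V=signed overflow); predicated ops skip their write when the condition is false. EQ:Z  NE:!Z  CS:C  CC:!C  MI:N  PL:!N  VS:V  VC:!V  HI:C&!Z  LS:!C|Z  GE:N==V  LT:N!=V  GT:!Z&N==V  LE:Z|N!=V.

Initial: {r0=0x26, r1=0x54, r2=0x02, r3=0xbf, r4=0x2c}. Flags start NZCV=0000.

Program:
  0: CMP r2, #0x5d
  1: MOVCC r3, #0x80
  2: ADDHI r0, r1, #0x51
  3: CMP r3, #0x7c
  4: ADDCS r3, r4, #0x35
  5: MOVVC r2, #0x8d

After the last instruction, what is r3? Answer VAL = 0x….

0: ✓ CMP  NZCV=1000
1: ✓ MOVCC  r3←0x80
2: · ADDHI
3: ✓ CMP  NZCV=0011
4: ✓ ADDCS  r3←0x61
5: · MOVVC

VAL = 0x61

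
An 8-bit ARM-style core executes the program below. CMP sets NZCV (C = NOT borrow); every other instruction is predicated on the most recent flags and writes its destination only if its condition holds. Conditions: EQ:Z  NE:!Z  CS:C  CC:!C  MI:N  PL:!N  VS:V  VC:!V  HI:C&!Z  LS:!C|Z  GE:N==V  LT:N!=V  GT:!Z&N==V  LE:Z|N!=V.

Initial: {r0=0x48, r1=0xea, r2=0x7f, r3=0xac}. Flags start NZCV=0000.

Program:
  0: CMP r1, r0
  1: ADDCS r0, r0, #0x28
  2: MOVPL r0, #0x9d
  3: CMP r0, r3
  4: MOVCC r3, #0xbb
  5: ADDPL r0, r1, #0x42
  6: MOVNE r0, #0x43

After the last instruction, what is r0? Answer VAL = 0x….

VAL = 0x43

0: ✓ CMP  NZCV=1010
1: ✓ ADDCS  r0←0x70
2: · MOVPL
3: ✓ CMP  NZCV=1001
4: ✓ MOVCC  r3←0xbb
5: · ADDPL
6: ✓ MOVNE  r0←0x43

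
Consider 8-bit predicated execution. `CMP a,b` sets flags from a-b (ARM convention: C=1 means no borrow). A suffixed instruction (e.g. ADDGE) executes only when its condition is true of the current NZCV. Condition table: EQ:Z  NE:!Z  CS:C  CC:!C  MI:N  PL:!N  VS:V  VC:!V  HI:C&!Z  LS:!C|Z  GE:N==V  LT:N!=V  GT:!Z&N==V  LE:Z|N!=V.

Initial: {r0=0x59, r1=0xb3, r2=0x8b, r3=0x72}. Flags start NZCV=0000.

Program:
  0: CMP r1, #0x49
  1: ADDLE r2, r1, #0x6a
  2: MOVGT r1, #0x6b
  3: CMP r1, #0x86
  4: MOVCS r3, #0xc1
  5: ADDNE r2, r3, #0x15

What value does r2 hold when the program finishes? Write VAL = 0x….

VAL = 0xd6

[0] flags=0011 → (cmp)
[1] flags=0011 LE?T → r2=0x1d
[2] flags=0011 GT?F → skip
[3] flags=0010 → (cmp)
[4] flags=0010 CS?T → r3=0xc1
[5] flags=0010 NE?T → r2=0xd6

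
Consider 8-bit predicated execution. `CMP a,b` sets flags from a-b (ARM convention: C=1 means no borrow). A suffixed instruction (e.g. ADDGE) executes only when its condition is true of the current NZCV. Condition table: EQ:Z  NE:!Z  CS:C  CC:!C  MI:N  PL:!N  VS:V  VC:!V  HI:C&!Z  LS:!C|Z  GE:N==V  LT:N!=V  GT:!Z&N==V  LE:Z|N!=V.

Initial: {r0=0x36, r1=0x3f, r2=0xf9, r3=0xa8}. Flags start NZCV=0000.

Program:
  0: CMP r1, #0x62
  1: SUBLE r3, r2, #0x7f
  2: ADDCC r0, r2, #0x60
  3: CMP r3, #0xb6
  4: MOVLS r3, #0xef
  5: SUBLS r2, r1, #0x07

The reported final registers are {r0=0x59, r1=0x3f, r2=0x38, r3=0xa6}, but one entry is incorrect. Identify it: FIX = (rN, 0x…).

[0] flags=1000 → (cmp)
[1] flags=1000 LE?T → r3=0x7a
[2] flags=1000 CC?T → r0=0x59
[3] flags=1001 → (cmp)
[4] flags=1001 LS?T → r3=0xef
[5] flags=1001 LS?T → r2=0x38

FIX = (r3, 0xef)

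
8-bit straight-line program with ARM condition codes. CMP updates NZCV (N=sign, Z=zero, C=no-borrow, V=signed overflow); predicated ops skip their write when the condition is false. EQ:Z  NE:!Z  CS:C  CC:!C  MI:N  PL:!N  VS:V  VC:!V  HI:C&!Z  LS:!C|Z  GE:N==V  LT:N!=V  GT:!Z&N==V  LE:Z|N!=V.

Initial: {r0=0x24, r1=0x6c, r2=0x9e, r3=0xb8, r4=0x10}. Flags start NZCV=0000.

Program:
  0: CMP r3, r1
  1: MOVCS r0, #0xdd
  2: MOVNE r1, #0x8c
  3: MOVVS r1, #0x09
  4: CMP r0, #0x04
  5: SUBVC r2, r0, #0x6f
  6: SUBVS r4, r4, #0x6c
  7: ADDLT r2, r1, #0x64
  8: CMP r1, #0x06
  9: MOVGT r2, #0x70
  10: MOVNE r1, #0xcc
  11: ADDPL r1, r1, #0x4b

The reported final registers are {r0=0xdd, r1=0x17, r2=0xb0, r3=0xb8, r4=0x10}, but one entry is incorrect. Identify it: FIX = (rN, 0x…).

0: ✓ CMP  NZCV=0011
1: ✓ MOVCS  r0←0xdd
2: ✓ MOVNE  r1←0x8c
3: ✓ MOVVS  r1←0x09
4: ✓ CMP  NZCV=1010
5: ✓ SUBVC  r2←0x6e
6: · SUBVS
7: ✓ ADDLT  r2←0x6d
8: ✓ CMP  NZCV=0010
9: ✓ MOVGT  r2←0x70
10: ✓ MOVNE  r1←0xcc
11: ✓ ADDPL  r1←0x17

FIX = (r2, 0x70)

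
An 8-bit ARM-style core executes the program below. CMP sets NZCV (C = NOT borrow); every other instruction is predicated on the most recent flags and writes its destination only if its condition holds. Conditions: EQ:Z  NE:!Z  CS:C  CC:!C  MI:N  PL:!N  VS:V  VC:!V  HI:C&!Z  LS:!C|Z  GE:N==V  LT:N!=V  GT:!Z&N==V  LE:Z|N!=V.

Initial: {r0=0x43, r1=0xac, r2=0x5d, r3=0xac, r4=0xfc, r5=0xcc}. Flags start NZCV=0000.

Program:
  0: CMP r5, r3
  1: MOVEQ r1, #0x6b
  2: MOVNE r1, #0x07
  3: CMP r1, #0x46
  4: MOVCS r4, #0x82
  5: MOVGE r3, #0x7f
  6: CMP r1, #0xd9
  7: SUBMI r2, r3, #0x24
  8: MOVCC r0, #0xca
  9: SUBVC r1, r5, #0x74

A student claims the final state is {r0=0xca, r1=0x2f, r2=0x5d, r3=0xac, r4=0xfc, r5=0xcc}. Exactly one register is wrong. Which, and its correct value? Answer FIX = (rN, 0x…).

0: ✓ CMP  NZCV=0010
1: · MOVEQ
2: ✓ MOVNE  r1←0x07
3: ✓ CMP  NZCV=1000
4: · MOVCS
5: · MOVGE
6: ✓ CMP  NZCV=0000
7: · SUBMI
8: ✓ MOVCC  r0←0xca
9: ✓ SUBVC  r1←0x58

FIX = (r1, 0x58)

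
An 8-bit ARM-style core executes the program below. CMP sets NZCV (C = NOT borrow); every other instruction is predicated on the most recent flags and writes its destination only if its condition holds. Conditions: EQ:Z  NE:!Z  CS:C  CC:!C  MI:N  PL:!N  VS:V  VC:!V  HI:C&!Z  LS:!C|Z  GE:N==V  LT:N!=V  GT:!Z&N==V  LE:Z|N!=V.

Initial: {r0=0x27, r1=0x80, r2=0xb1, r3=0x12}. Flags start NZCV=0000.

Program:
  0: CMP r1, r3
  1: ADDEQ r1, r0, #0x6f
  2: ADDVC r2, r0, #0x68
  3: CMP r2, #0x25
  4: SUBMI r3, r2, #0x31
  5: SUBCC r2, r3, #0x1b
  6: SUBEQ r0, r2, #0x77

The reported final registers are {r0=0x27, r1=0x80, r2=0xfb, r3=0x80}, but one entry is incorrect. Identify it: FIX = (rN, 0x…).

FIX = (r2, 0xb1)

[0] flags=0011 → (cmp)
[1] flags=0011 EQ?F → skip
[2] flags=0011 VC?F → skip
[3] flags=1010 → (cmp)
[4] flags=1010 MI?T → r3=0x80
[5] flags=1010 CC?F → skip
[6] flags=1010 EQ?F → skip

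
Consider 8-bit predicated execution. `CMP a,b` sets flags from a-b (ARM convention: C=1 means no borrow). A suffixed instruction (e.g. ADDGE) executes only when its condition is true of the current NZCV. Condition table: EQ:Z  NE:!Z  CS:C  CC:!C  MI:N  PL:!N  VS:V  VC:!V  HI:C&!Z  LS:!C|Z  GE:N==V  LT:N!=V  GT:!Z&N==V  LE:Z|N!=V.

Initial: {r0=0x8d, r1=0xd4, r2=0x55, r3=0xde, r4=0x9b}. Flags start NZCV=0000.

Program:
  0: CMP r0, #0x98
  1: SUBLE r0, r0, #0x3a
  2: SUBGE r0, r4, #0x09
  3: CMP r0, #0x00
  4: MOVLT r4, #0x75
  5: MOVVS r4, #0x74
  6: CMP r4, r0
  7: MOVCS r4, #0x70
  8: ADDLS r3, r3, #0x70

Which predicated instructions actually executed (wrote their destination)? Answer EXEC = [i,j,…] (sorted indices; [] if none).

0: ✓ CMP  NZCV=1000
1: ✓ SUBLE  r0←0x53
2: · SUBGE
3: ✓ CMP  NZCV=0010
4: · MOVLT
5: · MOVVS
6: ✓ CMP  NZCV=0011
7: ✓ MOVCS  r4←0x70
8: · ADDLS

EXEC = [1,7]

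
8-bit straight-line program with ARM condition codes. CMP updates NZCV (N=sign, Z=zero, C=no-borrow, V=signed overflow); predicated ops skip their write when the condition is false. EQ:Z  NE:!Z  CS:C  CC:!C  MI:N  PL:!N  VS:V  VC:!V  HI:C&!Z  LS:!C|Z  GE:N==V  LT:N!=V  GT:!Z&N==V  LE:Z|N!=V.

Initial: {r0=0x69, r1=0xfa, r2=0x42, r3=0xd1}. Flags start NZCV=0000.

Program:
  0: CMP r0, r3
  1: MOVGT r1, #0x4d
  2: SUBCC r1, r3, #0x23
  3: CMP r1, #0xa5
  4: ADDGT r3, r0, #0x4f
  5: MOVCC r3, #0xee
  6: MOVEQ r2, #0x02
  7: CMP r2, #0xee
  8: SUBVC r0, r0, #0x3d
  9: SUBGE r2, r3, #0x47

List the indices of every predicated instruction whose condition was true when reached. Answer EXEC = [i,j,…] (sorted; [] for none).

0: ✓ CMP  NZCV=1001
1: ✓ MOVGT  r1←0x4d
2: ✓ SUBCC  r1←0xae
3: ✓ CMP  NZCV=0010
4: ✓ ADDGT  r3←0xb8
5: · MOVCC
6: · MOVEQ
7: ✓ CMP  NZCV=0000
8: ✓ SUBVC  r0←0x2c
9: ✓ SUBGE  r2←0x71

EXEC = [1,2,4,8,9]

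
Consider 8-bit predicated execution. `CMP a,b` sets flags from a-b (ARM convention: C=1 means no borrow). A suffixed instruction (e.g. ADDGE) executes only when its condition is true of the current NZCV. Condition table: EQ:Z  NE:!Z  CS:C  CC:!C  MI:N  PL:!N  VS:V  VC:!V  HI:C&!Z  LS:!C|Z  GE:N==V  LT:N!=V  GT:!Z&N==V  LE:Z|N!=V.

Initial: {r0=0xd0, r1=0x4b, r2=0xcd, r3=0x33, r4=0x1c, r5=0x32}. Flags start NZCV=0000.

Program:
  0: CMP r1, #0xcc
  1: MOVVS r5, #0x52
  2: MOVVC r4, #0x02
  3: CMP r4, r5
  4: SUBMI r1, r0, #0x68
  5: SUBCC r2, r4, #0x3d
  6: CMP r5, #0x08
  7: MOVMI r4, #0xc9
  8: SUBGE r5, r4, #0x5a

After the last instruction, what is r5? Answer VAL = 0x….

VAL = 0xa8

[0] flags=0000 → (cmp)
[1] flags=0000 VS?F → skip
[2] flags=0000 VC?T → r4=0x02
[3] flags=1000 → (cmp)
[4] flags=1000 MI?T → r1=0x68
[5] flags=1000 CC?T → r2=0xc5
[6] flags=0010 → (cmp)
[7] flags=0010 MI?F → skip
[8] flags=0010 GE?T → r5=0xa8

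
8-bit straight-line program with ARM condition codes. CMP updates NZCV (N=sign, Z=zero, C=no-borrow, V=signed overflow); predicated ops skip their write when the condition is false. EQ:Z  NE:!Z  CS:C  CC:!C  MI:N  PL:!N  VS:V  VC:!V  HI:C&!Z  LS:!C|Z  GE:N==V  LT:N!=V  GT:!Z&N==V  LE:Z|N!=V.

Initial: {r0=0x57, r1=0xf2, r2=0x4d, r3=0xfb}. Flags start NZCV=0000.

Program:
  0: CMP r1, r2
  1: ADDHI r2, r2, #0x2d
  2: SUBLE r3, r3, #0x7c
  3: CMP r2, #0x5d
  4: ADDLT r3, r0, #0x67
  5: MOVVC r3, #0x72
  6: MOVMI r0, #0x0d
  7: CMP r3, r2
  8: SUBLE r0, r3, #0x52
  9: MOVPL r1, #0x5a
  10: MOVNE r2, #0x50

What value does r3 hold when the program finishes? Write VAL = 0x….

[0] flags=1010 → (cmp)
[1] flags=1010 HI?T → r2=0x7a
[2] flags=1010 LE?T → r3=0x7f
[3] flags=0010 → (cmp)
[4] flags=0010 LT?F → skip
[5] flags=0010 VC?T → r3=0x72
[6] flags=0010 MI?F → skip
[7] flags=1000 → (cmp)
[8] flags=1000 LE?T → r0=0x20
[9] flags=1000 PL?F → skip
[10] flags=1000 NE?T → r2=0x50

VAL = 0x72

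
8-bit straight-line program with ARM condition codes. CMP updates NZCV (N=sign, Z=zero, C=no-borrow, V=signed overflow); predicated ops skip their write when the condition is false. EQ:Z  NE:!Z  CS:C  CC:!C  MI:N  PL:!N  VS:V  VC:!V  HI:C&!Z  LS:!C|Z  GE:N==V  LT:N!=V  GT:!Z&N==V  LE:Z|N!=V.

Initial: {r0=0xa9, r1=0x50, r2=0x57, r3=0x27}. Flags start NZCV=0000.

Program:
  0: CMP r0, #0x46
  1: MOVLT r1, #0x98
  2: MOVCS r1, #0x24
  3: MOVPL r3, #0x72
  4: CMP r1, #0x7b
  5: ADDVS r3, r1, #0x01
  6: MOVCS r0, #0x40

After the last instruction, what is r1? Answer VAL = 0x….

VAL = 0x24

0: ✓ CMP  NZCV=0011
1: ✓ MOVLT  r1←0x98
2: ✓ MOVCS  r1←0x24
3: ✓ MOVPL  r3←0x72
4: ✓ CMP  NZCV=1000
5: · ADDVS
6: · MOVCS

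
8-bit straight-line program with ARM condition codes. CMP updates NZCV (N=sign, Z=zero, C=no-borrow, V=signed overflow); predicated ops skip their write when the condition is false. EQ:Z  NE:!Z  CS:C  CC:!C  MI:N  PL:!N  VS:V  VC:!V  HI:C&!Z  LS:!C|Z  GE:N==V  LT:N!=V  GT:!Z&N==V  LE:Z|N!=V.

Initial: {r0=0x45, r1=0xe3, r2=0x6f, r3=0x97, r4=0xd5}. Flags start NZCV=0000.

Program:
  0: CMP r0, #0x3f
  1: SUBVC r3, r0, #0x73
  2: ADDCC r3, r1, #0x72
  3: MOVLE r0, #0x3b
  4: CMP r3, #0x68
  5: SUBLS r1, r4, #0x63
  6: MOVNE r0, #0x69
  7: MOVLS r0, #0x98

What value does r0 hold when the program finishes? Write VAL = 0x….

[0] flags=0010 → (cmp)
[1] flags=0010 VC?T → r3=0xd2
[2] flags=0010 CC?F → skip
[3] flags=0010 LE?F → skip
[4] flags=0011 → (cmp)
[5] flags=0011 LS?F → skip
[6] flags=0011 NE?T → r0=0x69
[7] flags=0011 LS?F → skip

VAL = 0x69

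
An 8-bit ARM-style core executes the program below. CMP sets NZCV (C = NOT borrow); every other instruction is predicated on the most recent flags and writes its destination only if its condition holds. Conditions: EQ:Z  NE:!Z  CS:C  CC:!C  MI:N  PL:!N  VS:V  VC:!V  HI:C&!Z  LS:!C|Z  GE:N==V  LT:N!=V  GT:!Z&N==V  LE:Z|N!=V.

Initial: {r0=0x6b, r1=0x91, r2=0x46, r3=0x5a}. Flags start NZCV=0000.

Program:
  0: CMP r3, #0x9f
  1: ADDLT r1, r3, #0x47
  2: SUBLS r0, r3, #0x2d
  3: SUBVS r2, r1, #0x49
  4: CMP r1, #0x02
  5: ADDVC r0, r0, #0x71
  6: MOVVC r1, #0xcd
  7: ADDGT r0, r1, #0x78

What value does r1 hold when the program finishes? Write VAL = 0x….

[0] flags=1001 → (cmp)
[1] flags=1001 LT?F → skip
[2] flags=1001 LS?T → r0=0x2d
[3] flags=1001 VS?T → r2=0x48
[4] flags=1010 → (cmp)
[5] flags=1010 VC?T → r0=0x9e
[6] flags=1010 VC?T → r1=0xcd
[7] flags=1010 GT?F → skip

VAL = 0xcd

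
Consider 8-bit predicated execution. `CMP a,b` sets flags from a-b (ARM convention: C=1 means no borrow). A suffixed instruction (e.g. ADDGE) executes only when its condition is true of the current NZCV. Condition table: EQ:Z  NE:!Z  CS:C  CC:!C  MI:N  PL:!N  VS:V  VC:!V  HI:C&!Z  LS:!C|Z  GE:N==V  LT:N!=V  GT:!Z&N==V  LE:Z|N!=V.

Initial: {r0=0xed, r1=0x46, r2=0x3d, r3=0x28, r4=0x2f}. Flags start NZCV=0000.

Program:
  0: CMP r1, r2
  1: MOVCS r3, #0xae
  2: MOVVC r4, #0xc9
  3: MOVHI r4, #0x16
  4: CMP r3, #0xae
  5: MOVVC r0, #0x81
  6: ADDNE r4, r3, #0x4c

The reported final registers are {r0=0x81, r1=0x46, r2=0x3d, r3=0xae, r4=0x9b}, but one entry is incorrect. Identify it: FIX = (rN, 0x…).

FIX = (r4, 0x16)

[0] flags=0010 → (cmp)
[1] flags=0010 CS?T → r3=0xae
[2] flags=0010 VC?T → r4=0xc9
[3] flags=0010 HI?T → r4=0x16
[4] flags=0110 → (cmp)
[5] flags=0110 VC?T → r0=0x81
[6] flags=0110 NE?F → skip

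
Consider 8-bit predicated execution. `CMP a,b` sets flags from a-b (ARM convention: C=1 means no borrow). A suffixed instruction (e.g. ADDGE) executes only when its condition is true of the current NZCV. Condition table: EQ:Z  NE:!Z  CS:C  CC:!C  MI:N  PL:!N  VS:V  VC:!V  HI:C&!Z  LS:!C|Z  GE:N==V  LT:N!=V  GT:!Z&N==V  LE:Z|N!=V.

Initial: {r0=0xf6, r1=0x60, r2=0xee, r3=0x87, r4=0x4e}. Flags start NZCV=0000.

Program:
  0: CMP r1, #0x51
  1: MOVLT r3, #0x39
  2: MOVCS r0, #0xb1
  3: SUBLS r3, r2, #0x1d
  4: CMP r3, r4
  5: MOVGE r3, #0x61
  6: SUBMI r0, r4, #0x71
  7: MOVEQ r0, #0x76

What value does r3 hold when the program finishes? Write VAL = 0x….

VAL = 0x87

0: ✓ CMP  NZCV=0010
1: · MOVLT
2: ✓ MOVCS  r0←0xb1
3: · SUBLS
4: ✓ CMP  NZCV=0011
5: · MOVGE
6: · SUBMI
7: · MOVEQ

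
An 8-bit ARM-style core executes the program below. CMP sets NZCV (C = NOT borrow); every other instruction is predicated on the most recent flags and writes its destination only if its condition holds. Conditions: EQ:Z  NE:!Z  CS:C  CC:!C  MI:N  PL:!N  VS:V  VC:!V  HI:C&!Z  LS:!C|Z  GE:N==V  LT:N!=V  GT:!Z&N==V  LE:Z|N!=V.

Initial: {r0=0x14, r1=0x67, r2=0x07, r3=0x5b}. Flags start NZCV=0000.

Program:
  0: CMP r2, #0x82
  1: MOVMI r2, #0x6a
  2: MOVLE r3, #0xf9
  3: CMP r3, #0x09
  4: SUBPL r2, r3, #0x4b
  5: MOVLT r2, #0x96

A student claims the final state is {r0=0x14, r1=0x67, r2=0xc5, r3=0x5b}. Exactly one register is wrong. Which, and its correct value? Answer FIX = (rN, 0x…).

FIX = (r2, 0x10)

[0] flags=1001 → (cmp)
[1] flags=1001 MI?T → r2=0x6a
[2] flags=1001 LE?F → skip
[3] flags=0010 → (cmp)
[4] flags=0010 PL?T → r2=0x10
[5] flags=0010 LT?F → skip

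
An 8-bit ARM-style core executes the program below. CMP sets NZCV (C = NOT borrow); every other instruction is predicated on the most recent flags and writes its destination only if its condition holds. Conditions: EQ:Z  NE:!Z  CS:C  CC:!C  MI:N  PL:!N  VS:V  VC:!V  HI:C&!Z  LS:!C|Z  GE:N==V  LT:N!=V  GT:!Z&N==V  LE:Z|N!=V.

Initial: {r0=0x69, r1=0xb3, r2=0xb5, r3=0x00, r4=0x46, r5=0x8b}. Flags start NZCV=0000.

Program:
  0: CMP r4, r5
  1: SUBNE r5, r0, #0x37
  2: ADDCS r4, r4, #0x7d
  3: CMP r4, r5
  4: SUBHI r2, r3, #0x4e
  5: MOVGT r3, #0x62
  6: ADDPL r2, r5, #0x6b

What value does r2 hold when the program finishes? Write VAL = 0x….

0: ✓ CMP  NZCV=1001
1: ✓ SUBNE  r5←0x32
2: · ADDCS
3: ✓ CMP  NZCV=0010
4: ✓ SUBHI  r2←0xb2
5: ✓ MOVGT  r3←0x62
6: ✓ ADDPL  r2←0x9d

VAL = 0x9d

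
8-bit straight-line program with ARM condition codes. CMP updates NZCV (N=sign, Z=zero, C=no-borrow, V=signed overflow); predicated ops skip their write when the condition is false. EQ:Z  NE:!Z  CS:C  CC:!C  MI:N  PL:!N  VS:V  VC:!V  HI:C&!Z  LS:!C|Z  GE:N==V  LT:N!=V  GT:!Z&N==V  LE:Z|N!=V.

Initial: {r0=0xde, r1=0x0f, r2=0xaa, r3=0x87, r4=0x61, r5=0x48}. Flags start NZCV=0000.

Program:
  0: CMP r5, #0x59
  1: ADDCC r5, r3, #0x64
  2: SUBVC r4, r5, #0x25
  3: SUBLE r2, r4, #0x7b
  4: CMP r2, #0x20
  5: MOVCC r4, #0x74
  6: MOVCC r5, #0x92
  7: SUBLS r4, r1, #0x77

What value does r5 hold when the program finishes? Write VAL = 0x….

VAL = 0xeb

[0] flags=1000 → (cmp)
[1] flags=1000 CC?T → r5=0xeb
[2] flags=1000 VC?T → r4=0xc6
[3] flags=1000 LE?T → r2=0x4b
[4] flags=0010 → (cmp)
[5] flags=0010 CC?F → skip
[6] flags=0010 CC?F → skip
[7] flags=0010 LS?F → skip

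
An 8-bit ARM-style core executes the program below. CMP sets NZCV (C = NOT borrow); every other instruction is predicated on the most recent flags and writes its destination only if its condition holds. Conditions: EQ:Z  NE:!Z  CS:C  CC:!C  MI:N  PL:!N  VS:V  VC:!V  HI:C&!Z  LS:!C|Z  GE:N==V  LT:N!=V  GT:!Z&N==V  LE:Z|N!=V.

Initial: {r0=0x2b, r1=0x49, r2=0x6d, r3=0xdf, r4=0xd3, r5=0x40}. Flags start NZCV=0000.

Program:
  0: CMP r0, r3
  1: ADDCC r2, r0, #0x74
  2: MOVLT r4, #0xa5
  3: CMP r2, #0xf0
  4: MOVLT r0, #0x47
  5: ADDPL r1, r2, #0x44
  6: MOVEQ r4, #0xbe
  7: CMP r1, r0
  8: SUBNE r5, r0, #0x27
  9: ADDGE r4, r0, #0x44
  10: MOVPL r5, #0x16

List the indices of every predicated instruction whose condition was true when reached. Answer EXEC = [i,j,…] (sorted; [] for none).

0: ✓ CMP  NZCV=0000
1: ✓ ADDCC  r2←0x9f
2: · MOVLT
3: ✓ CMP  NZCV=1000
4: ✓ MOVLT  r0←0x47
5: · ADDPL
6: · MOVEQ
7: ✓ CMP  NZCV=0010
8: ✓ SUBNE  r5←0x20
9: ✓ ADDGE  r4←0x8b
10: ✓ MOVPL  r5←0x16

EXEC = [1,4,8,9,10]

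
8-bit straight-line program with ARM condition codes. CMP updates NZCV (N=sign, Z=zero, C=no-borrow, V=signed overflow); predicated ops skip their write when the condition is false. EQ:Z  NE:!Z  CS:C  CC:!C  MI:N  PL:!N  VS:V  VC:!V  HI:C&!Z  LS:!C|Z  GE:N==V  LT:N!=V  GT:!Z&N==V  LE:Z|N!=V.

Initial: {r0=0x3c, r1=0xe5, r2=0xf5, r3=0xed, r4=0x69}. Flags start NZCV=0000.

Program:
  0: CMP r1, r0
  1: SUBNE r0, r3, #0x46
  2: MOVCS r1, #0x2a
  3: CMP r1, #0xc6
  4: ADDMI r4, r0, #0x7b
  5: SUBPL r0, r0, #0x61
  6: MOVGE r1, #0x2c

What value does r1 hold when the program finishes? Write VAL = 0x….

[0] flags=1010 → (cmp)
[1] flags=1010 NE?T → r0=0xa7
[2] flags=1010 CS?T → r1=0x2a
[3] flags=0000 → (cmp)
[4] flags=0000 MI?F → skip
[5] flags=0000 PL?T → r0=0x46
[6] flags=0000 GE?T → r1=0x2c

VAL = 0x2c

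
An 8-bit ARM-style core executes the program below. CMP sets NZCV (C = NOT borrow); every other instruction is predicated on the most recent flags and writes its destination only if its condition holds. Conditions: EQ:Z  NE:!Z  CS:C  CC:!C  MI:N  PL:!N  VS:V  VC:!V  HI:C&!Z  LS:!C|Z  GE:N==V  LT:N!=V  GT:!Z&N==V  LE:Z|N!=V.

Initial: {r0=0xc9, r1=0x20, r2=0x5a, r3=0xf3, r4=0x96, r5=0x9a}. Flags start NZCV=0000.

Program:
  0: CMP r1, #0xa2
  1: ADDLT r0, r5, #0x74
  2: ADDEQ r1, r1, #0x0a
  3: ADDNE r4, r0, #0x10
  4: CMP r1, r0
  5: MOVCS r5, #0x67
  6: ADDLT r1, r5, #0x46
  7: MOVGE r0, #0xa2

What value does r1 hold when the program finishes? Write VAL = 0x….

0: ✓ CMP  NZCV=0000
1: · ADDLT
2: · ADDEQ
3: ✓ ADDNE  r4←0xd9
4: ✓ CMP  NZCV=0000
5: · MOVCS
6: · ADDLT
7: ✓ MOVGE  r0←0xa2

VAL = 0x20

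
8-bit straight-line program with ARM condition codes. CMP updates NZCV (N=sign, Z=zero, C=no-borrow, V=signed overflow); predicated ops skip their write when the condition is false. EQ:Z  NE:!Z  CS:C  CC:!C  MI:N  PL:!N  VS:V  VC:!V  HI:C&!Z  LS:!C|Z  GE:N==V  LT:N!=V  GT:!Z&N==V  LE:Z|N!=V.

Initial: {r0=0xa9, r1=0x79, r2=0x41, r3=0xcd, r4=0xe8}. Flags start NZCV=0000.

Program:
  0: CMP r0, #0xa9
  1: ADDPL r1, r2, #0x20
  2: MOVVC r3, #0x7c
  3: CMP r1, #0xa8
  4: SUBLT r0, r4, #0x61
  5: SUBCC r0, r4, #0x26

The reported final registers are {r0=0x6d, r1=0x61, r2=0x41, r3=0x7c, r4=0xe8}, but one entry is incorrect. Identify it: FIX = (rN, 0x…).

FIX = (r0, 0xc2)

[0] flags=0110 → (cmp)
[1] flags=0110 PL?T → r1=0x61
[2] flags=0110 VC?T → r3=0x7c
[3] flags=1001 → (cmp)
[4] flags=1001 LT?F → skip
[5] flags=1001 CC?T → r0=0xc2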